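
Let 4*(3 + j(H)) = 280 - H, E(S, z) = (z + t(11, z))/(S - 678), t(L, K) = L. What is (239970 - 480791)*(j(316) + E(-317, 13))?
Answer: 2881182444/995 ≈ 2.8957e+6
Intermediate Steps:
E(S, z) = (11 + z)/(-678 + S) (E(S, z) = (z + 11)/(S - 678) = (11 + z)/(-678 + S))
j(H) = 67 - H/4 (j(H) = -3 + (280 - H)/4 = -3 + (70 - H/4) = 67 - H/4)
(239970 - 480791)*(j(316) + E(-317, 13)) = (239970 - 480791)*((67 - ¼*316) + (11 + 13)/(-678 - 317)) = -240821*((67 - 79) + 24/(-995)) = -240821*(-12 - 1/995*24) = -240821*(-12 - 24/995) = -240821*(-11964/995) = 2881182444/995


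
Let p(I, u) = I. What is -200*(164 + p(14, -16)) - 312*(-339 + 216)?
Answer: 2776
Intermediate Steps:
-200*(164 + p(14, -16)) - 312*(-339 + 216) = -200*(164 + 14) - 312*(-339 + 216) = -200*178 - 312*(-123) = -35600 - 1*(-38376) = -35600 + 38376 = 2776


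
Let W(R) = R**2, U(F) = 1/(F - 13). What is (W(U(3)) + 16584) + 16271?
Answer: 3285501/100 ≈ 32855.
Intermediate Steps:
U(F) = 1/(-13 + F)
(W(U(3)) + 16584) + 16271 = ((1/(-13 + 3))**2 + 16584) + 16271 = ((1/(-10))**2 + 16584) + 16271 = ((-1/10)**2 + 16584) + 16271 = (1/100 + 16584) + 16271 = 1658401/100 + 16271 = 3285501/100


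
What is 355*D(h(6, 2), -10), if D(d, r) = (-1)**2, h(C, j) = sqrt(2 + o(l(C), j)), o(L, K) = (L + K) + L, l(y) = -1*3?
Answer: 355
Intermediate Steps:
l(y) = -3
o(L, K) = K + 2*L (o(L, K) = (K + L) + L = K + 2*L)
h(C, j) = sqrt(-4 + j) (h(C, j) = sqrt(2 + (j + 2*(-3))) = sqrt(2 + (j - 6)) = sqrt(2 + (-6 + j)) = sqrt(-4 + j))
D(d, r) = 1
355*D(h(6, 2), -10) = 355*1 = 355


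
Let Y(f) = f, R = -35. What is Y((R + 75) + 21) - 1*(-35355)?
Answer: 35416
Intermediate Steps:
Y((R + 75) + 21) - 1*(-35355) = ((-35 + 75) + 21) - 1*(-35355) = (40 + 21) + 35355 = 61 + 35355 = 35416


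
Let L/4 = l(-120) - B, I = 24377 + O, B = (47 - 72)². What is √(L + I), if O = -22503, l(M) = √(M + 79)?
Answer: √(-626 + 4*I*√41) ≈ 0.51173 + 25.025*I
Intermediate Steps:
l(M) = √(79 + M)
B = 625 (B = (-25)² = 625)
I = 1874 (I = 24377 - 22503 = 1874)
L = -2500 + 4*I*√41 (L = 4*(√(79 - 120) - 1*625) = 4*(√(-41) - 625) = 4*(I*√41 - 625) = 4*(-625 + I*√41) = -2500 + 4*I*√41 ≈ -2500.0 + 25.612*I)
√(L + I) = √((-2500 + 4*I*√41) + 1874) = √(-626 + 4*I*√41)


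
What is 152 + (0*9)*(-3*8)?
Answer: 152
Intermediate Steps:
152 + (0*9)*(-3*8) = 152 + 0*(-24) = 152 + 0 = 152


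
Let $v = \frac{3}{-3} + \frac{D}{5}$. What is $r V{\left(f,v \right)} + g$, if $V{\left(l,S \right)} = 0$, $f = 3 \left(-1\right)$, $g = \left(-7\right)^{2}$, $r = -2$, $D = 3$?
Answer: $49$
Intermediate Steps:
$g = 49$
$v = - \frac{2}{5}$ ($v = \frac{3}{-3} + \frac{3}{5} = 3 \left(- \frac{1}{3}\right) + 3 \cdot \frac{1}{5} = -1 + \frac{3}{5} = - \frac{2}{5} \approx -0.4$)
$f = -3$
$r V{\left(f,v \right)} + g = \left(-2\right) 0 + 49 = 0 + 49 = 49$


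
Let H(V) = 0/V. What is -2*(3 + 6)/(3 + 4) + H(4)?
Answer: -18/7 ≈ -2.5714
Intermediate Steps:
H(V) = 0
-2*(3 + 6)/(3 + 4) + H(4) = -2*(3 + 6)/(3 + 4) + 0 = -18/7 + 0 = -18/7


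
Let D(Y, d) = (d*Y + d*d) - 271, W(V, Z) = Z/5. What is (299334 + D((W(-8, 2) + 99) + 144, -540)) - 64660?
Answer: 394567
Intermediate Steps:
W(V, Z) = Z/5
D(Y, d) = -271 + d² + Y*d (D(Y, d) = (Y*d + d²) - 271 = (d² + Y*d) - 271 = -271 + d² + Y*d)
(299334 + D((W(-8, 2) + 99) + 144, -540)) - 64660 = (299334 + (-271 + (-540)² + (((⅕)*2 + 99) + 144)*(-540))) - 64660 = (299334 + (-271 + 291600 + ((⅖ + 99) + 144)*(-540))) - 64660 = (299334 + (-271 + 291600 + (497/5 + 144)*(-540))) - 64660 = (299334 + (-271 + 291600 + (1217/5)*(-540))) - 64660 = (299334 + (-271 + 291600 - 131436)) - 64660 = (299334 + 159893) - 64660 = 459227 - 64660 = 394567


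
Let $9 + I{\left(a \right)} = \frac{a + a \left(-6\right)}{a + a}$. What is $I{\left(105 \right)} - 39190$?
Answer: $- \frac{78403}{2} \approx -39202.0$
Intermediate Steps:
$I{\left(a \right)} = - \frac{23}{2}$ ($I{\left(a \right)} = -9 + \frac{a + a \left(-6\right)}{a + a} = -9 + \frac{a - 6 a}{2 a} = -9 + - 5 a \frac{1}{2 a} = -9 - \frac{5}{2} = - \frac{23}{2}$)
$I{\left(105 \right)} - 39190 = - \frac{23}{2} - 39190 = - \frac{78403}{2}$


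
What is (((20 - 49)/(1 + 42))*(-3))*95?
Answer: 8265/43 ≈ 192.21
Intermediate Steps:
(((20 - 49)/(1 + 42))*(-3))*95 = (-29/43*(-3))*95 = (-29*1/43*(-3))*95 = -29/43*(-3)*95 = (87/43)*95 = 8265/43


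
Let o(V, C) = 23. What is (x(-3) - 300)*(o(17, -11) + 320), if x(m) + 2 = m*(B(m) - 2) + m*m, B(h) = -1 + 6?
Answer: -103586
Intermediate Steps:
B(h) = 5
x(m) = -2 + m**2 + 3*m (x(m) = -2 + (m*(5 - 2) + m*m) = -2 + (m*3 + m**2) = -2 + (3*m + m**2) = -2 + (m**2 + 3*m) = -2 + m**2 + 3*m)
(x(-3) - 300)*(o(17, -11) + 320) = ((-2 + (-3)**2 + 3*(-3)) - 300)*(23 + 320) = ((-2 + 9 - 9) - 300)*343 = (-2 - 300)*343 = -302*343 = -103586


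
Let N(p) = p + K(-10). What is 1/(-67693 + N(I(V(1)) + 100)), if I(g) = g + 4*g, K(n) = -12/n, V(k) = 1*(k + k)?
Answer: -5/337909 ≈ -1.4797e-5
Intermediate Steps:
V(k) = 2*k (V(k) = 1*(2*k) = 2*k)
I(g) = 5*g
N(p) = 6/5 + p (N(p) = p - 12/(-10) = p - 12*(-1/10) = p + 6/5 = 6/5 + p)
1/(-67693 + N(I(V(1)) + 100)) = 1/(-67693 + (6/5 + (5*(2*1) + 100))) = 1/(-67693 + (6/5 + (5*2 + 100))) = 1/(-67693 + (6/5 + (10 + 100))) = 1/(-67693 + (6/5 + 110)) = 1/(-67693 + 556/5) = 1/(-337909/5) = -5/337909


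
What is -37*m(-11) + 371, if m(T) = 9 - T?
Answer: -369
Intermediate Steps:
-37*m(-11) + 371 = -37*(9 - 1*(-11)) + 371 = -37*(9 + 11) + 371 = -37*20 + 371 = -740 + 371 = -369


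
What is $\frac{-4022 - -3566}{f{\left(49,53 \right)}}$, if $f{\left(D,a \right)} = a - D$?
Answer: $-114$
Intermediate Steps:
$\frac{-4022 - -3566}{f{\left(49,53 \right)}} = \frac{-4022 - -3566}{53 - 49} = \frac{-4022 + 3566}{53 - 49} = - \frac{456}{4} = \left(-456\right) \frac{1}{4} = -114$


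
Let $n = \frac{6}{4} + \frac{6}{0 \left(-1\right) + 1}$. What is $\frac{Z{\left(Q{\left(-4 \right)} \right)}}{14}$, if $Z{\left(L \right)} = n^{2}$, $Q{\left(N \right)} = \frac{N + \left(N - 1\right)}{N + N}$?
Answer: $\frac{225}{56} \approx 4.0179$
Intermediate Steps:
$Q{\left(N \right)} = \frac{-1 + 2 N}{2 N}$ ($Q{\left(N \right)} = \frac{N + \left(-1 + N\right)}{2 N} = \left(-1 + 2 N\right) \frac{1}{2 N} = \frac{-1 + 2 N}{2 N}$)
$n = \frac{15}{2}$ ($n = 6 \cdot \frac{1}{4} + \frac{6}{0 + 1} = \frac{3}{2} + \frac{6}{1} = \frac{3}{2} + 6 \cdot 1 = \frac{3}{2} + 6 = \frac{15}{2} \approx 7.5$)
$Z{\left(L \right)} = \frac{225}{4}$ ($Z{\left(L \right)} = \left(\frac{15}{2}\right)^{2} = \frac{225}{4}$)
$\frac{Z{\left(Q{\left(-4 \right)} \right)}}{14} = \frac{225}{4 \cdot 14} = \frac{225}{4} \cdot \frac{1}{14} = \frac{225}{56}$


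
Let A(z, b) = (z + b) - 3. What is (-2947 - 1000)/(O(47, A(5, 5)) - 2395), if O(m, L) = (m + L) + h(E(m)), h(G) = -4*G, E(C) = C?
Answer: 3947/2529 ≈ 1.5607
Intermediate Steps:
A(z, b) = -3 + b + z (A(z, b) = (b + z) - 3 = -3 + b + z)
O(m, L) = L - 3*m (O(m, L) = (m + L) - 4*m = (L + m) - 4*m = L - 3*m)
(-2947 - 1000)/(O(47, A(5, 5)) - 2395) = (-2947 - 1000)/(((-3 + 5 + 5) - 3*47) - 2395) = -3947/((7 - 141) - 2395) = -3947/(-134 - 2395) = -3947/(-2529) = -3947*(-1/2529) = 3947/2529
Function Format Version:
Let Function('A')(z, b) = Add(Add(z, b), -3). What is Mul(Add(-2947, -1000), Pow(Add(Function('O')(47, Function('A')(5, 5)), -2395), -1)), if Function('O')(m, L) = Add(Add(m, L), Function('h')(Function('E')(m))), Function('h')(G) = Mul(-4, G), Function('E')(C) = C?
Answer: Rational(3947, 2529) ≈ 1.5607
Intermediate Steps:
Function('A')(z, b) = Add(-3, b, z) (Function('A')(z, b) = Add(Add(b, z), -3) = Add(-3, b, z))
Function('O')(m, L) = Add(L, Mul(-3, m)) (Function('O')(m, L) = Add(Add(m, L), Mul(-4, m)) = Add(Add(L, m), Mul(-4, m)) = Add(L, Mul(-3, m)))
Mul(Add(-2947, -1000), Pow(Add(Function('O')(47, Function('A')(5, 5)), -2395), -1)) = Mul(Add(-2947, -1000), Pow(Add(Add(Add(-3, 5, 5), Mul(-3, 47)), -2395), -1)) = Mul(-3947, Pow(Add(Add(7, -141), -2395), -1)) = Mul(-3947, Pow(Add(-134, -2395), -1)) = Mul(-3947, Pow(-2529, -1)) = Mul(-3947, Rational(-1, 2529)) = Rational(3947, 2529)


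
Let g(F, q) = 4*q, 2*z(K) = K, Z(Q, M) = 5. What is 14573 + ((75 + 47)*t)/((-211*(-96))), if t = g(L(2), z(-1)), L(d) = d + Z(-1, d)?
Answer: 73797611/5064 ≈ 14573.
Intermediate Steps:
z(K) = K/2
L(d) = 5 + d (L(d) = d + 5 = 5 + d)
t = -2 (t = 4*((1/2)*(-1)) = 4*(-1/2) = -2)
14573 + ((75 + 47)*t)/((-211*(-96))) = 14573 + ((75 + 47)*(-2))/((-211*(-96))) = 14573 + (122*(-2))/20256 = 14573 - 244*1/20256 = 14573 - 61/5064 = 73797611/5064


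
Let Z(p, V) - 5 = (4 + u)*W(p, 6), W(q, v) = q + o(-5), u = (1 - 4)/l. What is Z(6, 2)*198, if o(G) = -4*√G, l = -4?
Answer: 6633 - 3762*I*√5 ≈ 6633.0 - 8412.1*I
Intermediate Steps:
u = ¾ (u = (1 - 4)/(-4) = -3*(-¼) = ¾ ≈ 0.75000)
W(q, v) = q - 4*I*√5
Z(p, V) = 5 + 19*p/4 - 19*I*√5 (Z(p, V) = 5 + (4 + ¾)*(p - 4*I*√5) = 5 + 19*(p - 4*I*√5)/4 = 5 + (19*p/4 - 19*I*√5) = 5 + 19*p/4 - 19*I*√5)
Z(6, 2)*198 = (5 + (19/4)*6 - 19*I*√5)*198 = (5 + 57/2 - 19*I*√5)*198 = (67/2 - 19*I*√5)*198 = 6633 - 3762*I*√5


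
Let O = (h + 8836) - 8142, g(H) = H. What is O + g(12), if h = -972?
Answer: -266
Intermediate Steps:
O = -278 (O = (-972 + 8836) - 8142 = 7864 - 8142 = -278)
O + g(12) = -278 + 12 = -266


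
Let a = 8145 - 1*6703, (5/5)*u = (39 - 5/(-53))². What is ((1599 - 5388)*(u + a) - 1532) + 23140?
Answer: -31553817346/2809 ≈ -1.1233e+7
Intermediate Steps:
u = 4293184/2809 (u = (39 - 5/(-53))² = (39 - 5*(-1/53))² = (39 + 5/53)² = (2072/53)² = 4293184/2809 ≈ 1528.4)
a = 1442 (a = 8145 - 6703 = 1442)
((1599 - 5388)*(u + a) - 1532) + 23140 = ((1599 - 5388)*(4293184/2809 + 1442) - 1532) + 23140 = (-3789*8343762/2809 - 1532) + 23140 = (-31614514218/2809 - 1532) + 23140 = -31618817606/2809 + 23140 = -31553817346/2809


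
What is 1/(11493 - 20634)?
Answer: -1/9141 ≈ -0.00010940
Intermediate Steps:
1/(11493 - 20634) = 1/(-9141) = -1/9141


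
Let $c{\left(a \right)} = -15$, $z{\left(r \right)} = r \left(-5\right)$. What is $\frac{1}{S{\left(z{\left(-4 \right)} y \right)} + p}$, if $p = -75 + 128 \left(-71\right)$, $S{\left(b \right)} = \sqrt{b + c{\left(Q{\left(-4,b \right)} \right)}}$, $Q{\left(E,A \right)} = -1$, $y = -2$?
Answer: $- \frac{833}{7632784} - \frac{i \sqrt{55}}{83960624} \approx -0.00010913 - 8.8329 \cdot 10^{-8} i$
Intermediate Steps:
$z{\left(r \right)} = - 5 r$
$S{\left(b \right)} = \sqrt{-15 + b}$ ($S{\left(b \right)} = \sqrt{b - 15} = \sqrt{-15 + b}$)
$p = -9163$ ($p = -75 - 9088 = -9163$)
$\frac{1}{S{\left(z{\left(-4 \right)} y \right)} + p} = \frac{1}{\sqrt{-15 + \left(-5\right) \left(-4\right) \left(-2\right)} - 9163} = \frac{1}{\sqrt{-15 + 20 \left(-2\right)} - 9163} = \frac{1}{\sqrt{-15 - 40} - 9163} = \frac{1}{\sqrt{-55} - 9163} = \frac{1}{i \sqrt{55} - 9163} = \frac{1}{-9163 + i \sqrt{55}}$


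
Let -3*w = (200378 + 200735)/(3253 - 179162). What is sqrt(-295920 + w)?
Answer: I*sqrt(82412261471501529)/527727 ≈ 543.98*I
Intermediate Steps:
w = 401113/527727 (w = -(200378 + 200735)/(3*(3253 - 179162)) = -401113/(3*(-175909)) = -401113*(-1)/(3*175909) = -1/3*(-401113/175909) = 401113/527727 ≈ 0.76008)
sqrt(-295920 + w) = sqrt(-295920 + 401113/527727) = sqrt(-156164572727/527727) = I*sqrt(82412261471501529)/527727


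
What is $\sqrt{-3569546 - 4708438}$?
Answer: $12 i \sqrt{57486} \approx 2877.1 i$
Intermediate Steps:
$\sqrt{-3569546 - 4708438} = \sqrt{-8277984} = 12 i \sqrt{57486}$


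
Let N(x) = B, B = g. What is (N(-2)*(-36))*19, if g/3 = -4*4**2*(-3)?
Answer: -393984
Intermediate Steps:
g = 576 (g = 3*(-4*4**2*(-3)) = 3*(-4*16*(-3)) = 3*(-64*(-3)) = 3*192 = 576)
B = 576
N(x) = 576
(N(-2)*(-36))*19 = (576*(-36))*19 = -20736*19 = -393984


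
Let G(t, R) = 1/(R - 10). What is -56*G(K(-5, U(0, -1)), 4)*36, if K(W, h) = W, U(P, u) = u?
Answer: 336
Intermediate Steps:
G(t, R) = 1/(-10 + R)
-56*G(K(-5, U(0, -1)), 4)*36 = -56/(-10 + 4)*36 = -56/(-6)*36 = -56*(-⅙)*36 = (28/3)*36 = 336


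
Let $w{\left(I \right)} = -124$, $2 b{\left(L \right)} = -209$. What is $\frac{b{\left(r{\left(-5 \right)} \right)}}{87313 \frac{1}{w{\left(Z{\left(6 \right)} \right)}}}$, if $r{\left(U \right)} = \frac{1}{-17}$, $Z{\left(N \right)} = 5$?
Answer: $\frac{12958}{87313} \approx 0.14841$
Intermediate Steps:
$r{\left(U \right)} = - \frac{1}{17}$
$b{\left(L \right)} = - \frac{209}{2}$ ($b{\left(L \right)} = \frac{1}{2} \left(-209\right) = - \frac{209}{2}$)
$\frac{b{\left(r{\left(-5 \right)} \right)}}{87313 \frac{1}{w{\left(Z{\left(6 \right)} \right)}}} = - \frac{209}{2 \frac{87313}{-124}} = - \frac{209}{2 \cdot 87313 \left(- \frac{1}{124}\right)} = - \frac{209}{2 \left(- \frac{87313}{124}\right)} = \left(- \frac{209}{2}\right) \left(- \frac{124}{87313}\right) = \frac{12958}{87313}$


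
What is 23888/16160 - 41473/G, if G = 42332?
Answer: 10656973/21377660 ≈ 0.49851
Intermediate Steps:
23888/16160 - 41473/G = 23888/16160 - 41473/42332 = 23888*(1/16160) - 41473*1/42332 = 1493/1010 - 41473/42332 = 10656973/21377660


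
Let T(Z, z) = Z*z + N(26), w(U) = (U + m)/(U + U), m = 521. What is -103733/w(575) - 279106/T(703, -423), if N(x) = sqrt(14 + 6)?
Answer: -5274392223260384503/48458720533268 + 558212*sqrt(5)/88428322141 ≈ -1.0884e+5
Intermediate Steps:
N(x) = 2*sqrt(5) (N(x) = sqrt(20) = 2*sqrt(5))
w(U) = (521 + U)/(2*U) (w(U) = (U + 521)/(U + U) = (521 + U)/((2*U)) = (521 + U)*(1/(2*U)) = (521 + U)/(2*U))
T(Z, z) = 2*sqrt(5) + Z*z (T(Z, z) = Z*z + 2*sqrt(5) = 2*sqrt(5) + Z*z)
-103733/w(575) - 279106/T(703, -423) = -103733*1150/(521 + 575) - 279106/(2*sqrt(5) + 703*(-423)) = -103733/((1/2)*(1/575)*1096) - 279106/(2*sqrt(5) - 297369) = -103733/548/575 - 279106/(-297369 + 2*sqrt(5)) = -103733*575/548 - 279106/(-297369 + 2*sqrt(5)) = -59646475/548 - 279106/(-297369 + 2*sqrt(5))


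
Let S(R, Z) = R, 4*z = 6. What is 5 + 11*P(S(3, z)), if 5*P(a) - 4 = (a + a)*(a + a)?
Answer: 93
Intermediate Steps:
z = 3/2 (z = (¼)*6 = 3/2 ≈ 1.5000)
P(a) = ⅘ + 4*a²/5 (P(a) = ⅘ + ((a + a)*(a + a))/5 = ⅘ + ((2*a)*(2*a))/5 = ⅘ + (4*a²)/5 = ⅘ + 4*a²/5)
5 + 11*P(S(3, z)) = 5 + 11*(⅘ + (⅘)*3²) = 5 + 11*(⅘ + (⅘)*9) = 5 + 11*(⅘ + 36/5) = 5 + 11*8 = 5 + 88 = 93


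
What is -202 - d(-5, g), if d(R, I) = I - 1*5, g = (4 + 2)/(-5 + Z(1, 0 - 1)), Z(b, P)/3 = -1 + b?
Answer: -979/5 ≈ -195.80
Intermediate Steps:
Z(b, P) = -3 + 3*b (Z(b, P) = 3*(-1 + b) = -3 + 3*b)
g = -6/5 (g = (4 + 2)/(-5 + (-3 + 3*1)) = 6/(-5 + (-3 + 3)) = 6/(-5 + 0) = 6/(-5) = 6*(-1/5) = -6/5 ≈ -1.2000)
d(R, I) = -5 + I (d(R, I) = I - 5 = -5 + I)
-202 - d(-5, g) = -202 - (-5 - 6/5) = -202 - 1*(-31/5) = -202 + 31/5 = -979/5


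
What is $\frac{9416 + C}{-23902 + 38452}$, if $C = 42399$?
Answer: $\frac{10363}{2910} \approx 3.5612$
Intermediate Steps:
$\frac{9416 + C}{-23902 + 38452} = \frac{9416 + 42399}{-23902 + 38452} = \frac{51815}{14550} = 51815 \cdot \frac{1}{14550} = \frac{10363}{2910}$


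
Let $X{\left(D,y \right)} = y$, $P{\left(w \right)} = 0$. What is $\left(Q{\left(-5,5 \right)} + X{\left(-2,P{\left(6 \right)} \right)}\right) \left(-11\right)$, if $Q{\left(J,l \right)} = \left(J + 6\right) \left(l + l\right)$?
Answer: $-110$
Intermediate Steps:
$Q{\left(J,l \right)} = 2 l \left(6 + J\right)$ ($Q{\left(J,l \right)} = \left(6 + J\right) 2 l = 2 l \left(6 + J\right)$)
$\left(Q{\left(-5,5 \right)} + X{\left(-2,P{\left(6 \right)} \right)}\right) \left(-11\right) = \left(2 \cdot 5 \left(6 - 5\right) + 0\right) \left(-11\right) = \left(2 \cdot 5 \cdot 1 + 0\right) \left(-11\right) = \left(10 + 0\right) \left(-11\right) = 10 \left(-11\right) = -110$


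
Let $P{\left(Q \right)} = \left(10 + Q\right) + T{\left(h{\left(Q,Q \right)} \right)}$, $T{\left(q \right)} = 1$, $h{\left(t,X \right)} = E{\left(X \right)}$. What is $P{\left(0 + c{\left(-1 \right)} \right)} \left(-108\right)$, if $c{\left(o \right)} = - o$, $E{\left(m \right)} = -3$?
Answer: $-1296$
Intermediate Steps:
$h{\left(t,X \right)} = -3$
$P{\left(Q \right)} = 11 + Q$ ($P{\left(Q \right)} = \left(10 + Q\right) + 1 = 11 + Q$)
$P{\left(0 + c{\left(-1 \right)} \right)} \left(-108\right) = \left(11 + \left(0 - -1\right)\right) \left(-108\right) = \left(11 + \left(0 + 1\right)\right) \left(-108\right) = \left(11 + 1\right) \left(-108\right) = 12 \left(-108\right) = -1296$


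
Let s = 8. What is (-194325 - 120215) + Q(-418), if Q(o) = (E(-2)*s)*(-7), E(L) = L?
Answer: -314428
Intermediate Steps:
Q(o) = 112 (Q(o) = -2*8*(-7) = -16*(-7) = 112)
(-194325 - 120215) + Q(-418) = (-194325 - 120215) + 112 = -314540 + 112 = -314428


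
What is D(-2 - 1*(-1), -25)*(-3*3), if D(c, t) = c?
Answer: 9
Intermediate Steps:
D(-2 - 1*(-1), -25)*(-3*3) = (-2 - 1*(-1))*(-3*3) = (-2 + 1)*(-9) = -1*(-9) = 9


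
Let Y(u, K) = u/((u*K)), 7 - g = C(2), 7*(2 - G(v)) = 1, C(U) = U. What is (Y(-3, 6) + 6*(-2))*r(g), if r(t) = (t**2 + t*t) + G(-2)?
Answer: -8591/14 ≈ -613.64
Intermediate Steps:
G(v) = 13/7 (G(v) = 2 - 1/7*1 = 2 - 1/7 = 13/7)
g = 5 (g = 7 - 1*2 = 7 - 2 = 5)
Y(u, K) = 1/K (Y(u, K) = u/((K*u)) = u*(1/(K*u)) = 1/K)
r(t) = 13/7 + 2*t**2 (r(t) = (t**2 + t*t) + 13/7 = (t**2 + t**2) + 13/7 = 2*t**2 + 13/7 = 13/7 + 2*t**2)
(Y(-3, 6) + 6*(-2))*r(g) = (1/6 + 6*(-2))*(13/7 + 2*5**2) = (1/6 - 12)*(13/7 + 2*25) = -71*(13/7 + 50)/6 = -71/6*363/7 = -8591/14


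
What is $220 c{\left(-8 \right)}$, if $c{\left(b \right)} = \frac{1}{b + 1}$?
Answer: $- \frac{220}{7} \approx -31.429$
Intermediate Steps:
$c{\left(b \right)} = \frac{1}{1 + b}$
$220 c{\left(-8 \right)} = \frac{220}{1 - 8} = \frac{220}{-7} = 220 \left(- \frac{1}{7}\right) = - \frac{220}{7}$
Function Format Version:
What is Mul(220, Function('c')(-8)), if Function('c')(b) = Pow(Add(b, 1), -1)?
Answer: Rational(-220, 7) ≈ -31.429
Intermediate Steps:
Function('c')(b) = Pow(Add(1, b), -1)
Mul(220, Function('c')(-8)) = Mul(220, Pow(Add(1, -8), -1)) = Mul(220, Pow(-7, -1)) = Mul(220, Rational(-1, 7)) = Rational(-220, 7)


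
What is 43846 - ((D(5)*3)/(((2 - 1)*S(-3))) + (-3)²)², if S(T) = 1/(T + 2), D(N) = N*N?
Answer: 39490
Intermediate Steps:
D(N) = N²
S(T) = 1/(2 + T)
43846 - ((D(5)*3)/(((2 - 1)*S(-3))) + (-3)²)² = 43846 - ((5²*3)/(((2 - 1)/(2 - 3))) + (-3)²)² = 43846 - ((25*3)/((1/(-1))) + 9)² = 43846 - (75/((1*(-1))) + 9)² = 43846 - (75/(-1) + 9)² = 43846 - (75*(-1) + 9)² = 43846 - (-75 + 9)² = 43846 - 1*(-66)² = 43846 - 1*4356 = 43846 - 4356 = 39490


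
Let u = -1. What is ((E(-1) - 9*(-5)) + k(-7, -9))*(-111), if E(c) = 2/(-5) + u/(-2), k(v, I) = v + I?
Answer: -32301/10 ≈ -3230.1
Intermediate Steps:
k(v, I) = I + v
E(c) = ⅒ (E(c) = 2/(-5) - 1/(-2) = 2*(-⅕) - 1*(-½) = -⅖ + ½ = ⅒)
((E(-1) - 9*(-5)) + k(-7, -9))*(-111) = ((⅒ - 9*(-5)) + (-9 - 7))*(-111) = ((⅒ - 3*(-15)) - 16)*(-111) = ((⅒ + 45) - 16)*(-111) = (451/10 - 16)*(-111) = (291/10)*(-111) = -32301/10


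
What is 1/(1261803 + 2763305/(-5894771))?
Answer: 5894771/7438036968808 ≈ 7.9252e-7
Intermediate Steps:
1/(1261803 + 2763305/(-5894771)) = 1/(1261803 + 2763305*(-1/5894771)) = 1/(1261803 - 2763305/5894771) = 1/(7438036968808/5894771) = 5894771/7438036968808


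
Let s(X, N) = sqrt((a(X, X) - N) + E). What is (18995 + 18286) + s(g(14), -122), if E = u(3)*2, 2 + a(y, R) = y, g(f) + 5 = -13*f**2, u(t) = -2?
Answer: 37281 + I*sqrt(2437) ≈ 37281.0 + 49.366*I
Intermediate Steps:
g(f) = -5 - 13*f**2
a(y, R) = -2 + y
E = -4 (E = -2*2 = -4)
s(X, N) = sqrt(-6 + X - N) (s(X, N) = sqrt(((-2 + X) - N) - 4) = sqrt((-2 + X - N) - 4) = sqrt(-6 + X - N))
(18995 + 18286) + s(g(14), -122) = (18995 + 18286) + sqrt(-6 + (-5 - 13*14**2) - 1*(-122)) = 37281 + sqrt(-6 + (-5 - 13*196) + 122) = 37281 + sqrt(-6 + (-5 - 2548) + 122) = 37281 + sqrt(-6 - 2553 + 122) = 37281 + sqrt(-2437) = 37281 + I*sqrt(2437)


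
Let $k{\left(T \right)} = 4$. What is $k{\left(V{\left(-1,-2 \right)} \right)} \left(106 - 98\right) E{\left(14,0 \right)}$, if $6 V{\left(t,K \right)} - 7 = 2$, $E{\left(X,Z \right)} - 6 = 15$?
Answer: $672$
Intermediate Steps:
$E{\left(X,Z \right)} = 21$ ($E{\left(X,Z \right)} = 6 + 15 = 21$)
$V{\left(t,K \right)} = \frac{3}{2}$ ($V{\left(t,K \right)} = \frac{7}{6} + \frac{1}{6} \cdot 2 = \frac{7}{6} + \frac{1}{3} = \frac{3}{2}$)
$k{\left(V{\left(-1,-2 \right)} \right)} \left(106 - 98\right) E{\left(14,0 \right)} = 4 \left(106 - 98\right) 21 = 4 \cdot 8 \cdot 21 = 32 \cdot 21 = 672$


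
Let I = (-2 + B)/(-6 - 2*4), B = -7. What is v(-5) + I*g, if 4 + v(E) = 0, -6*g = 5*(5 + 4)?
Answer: -247/28 ≈ -8.8214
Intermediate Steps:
g = -15/2 (g = -5*(5 + 4)/6 = -5*9/6 = -1/6*45 = -15/2 ≈ -7.5000)
v(E) = -4 (v(E) = -4 + 0 = -4)
I = 9/14 (I = (-2 - 7)/(-6 - 2*4) = -9/(-6 - 8) = -9/(-14) = -9*(-1/14) = 9/14 ≈ 0.64286)
v(-5) + I*g = -4 + (9/14)*(-15/2) = -4 - 135/28 = -247/28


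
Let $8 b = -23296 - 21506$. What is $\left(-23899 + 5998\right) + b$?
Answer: $- \frac{94005}{4} \approx -23501.0$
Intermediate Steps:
$b = - \frac{22401}{4}$ ($b = \frac{-23296 - 21506}{8} = \frac{1}{8} \left(-44802\right) = - \frac{22401}{4} \approx -5600.3$)
$\left(-23899 + 5998\right) + b = \left(-23899 + 5998\right) - \frac{22401}{4} = -17901 - \frac{22401}{4} = - \frac{94005}{4}$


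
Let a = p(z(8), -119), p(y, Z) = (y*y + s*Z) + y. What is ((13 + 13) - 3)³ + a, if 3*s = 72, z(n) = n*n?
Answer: 13471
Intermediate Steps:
z(n) = n²
s = 24 (s = (⅓)*72 = 24)
p(y, Z) = y + y² + 24*Z (p(y, Z) = (y*y + 24*Z) + y = (y² + 24*Z) + y = y + y² + 24*Z)
a = 1304 (a = 8² + (8²)² + 24*(-119) = 64 + 64² - 2856 = 64 + 4096 - 2856 = 1304)
((13 + 13) - 3)³ + a = ((13 + 13) - 3)³ + 1304 = (26 - 3)³ + 1304 = 23³ + 1304 = 12167 + 1304 = 13471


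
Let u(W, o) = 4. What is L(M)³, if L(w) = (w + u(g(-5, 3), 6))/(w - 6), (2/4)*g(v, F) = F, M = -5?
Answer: 1/1331 ≈ 0.00075131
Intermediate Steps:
g(v, F) = 2*F
L(w) = (4 + w)/(-6 + w) (L(w) = (w + 4)/(w - 6) = (4 + w)/(-6 + w))
L(M)³ = ((4 - 5)/(-6 - 5))³ = (-1/(-11))³ = (-1/11*(-1))³ = (1/11)³ = 1/1331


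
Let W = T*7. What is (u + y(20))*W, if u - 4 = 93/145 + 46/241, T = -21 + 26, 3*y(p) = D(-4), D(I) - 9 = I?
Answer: 4769198/20967 ≈ 227.46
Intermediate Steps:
D(I) = 9 + I
y(p) = 5/3 (y(p) = (9 - 4)/3 = (1/3)*5 = 5/3)
T = 5
u = 168863/34945 (u = 4 + (93/145 + 46/241) = 4 + 29083/34945 = 168863/34945 ≈ 4.8323)
W = 35 (W = 5*7 = 35)
(u + y(20))*W = (168863/34945 + 5/3)*35 = (681314/104835)*35 = 4769198/20967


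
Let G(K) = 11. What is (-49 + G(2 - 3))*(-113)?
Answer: 4294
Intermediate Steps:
(-49 + G(2 - 3))*(-113) = (-49 + 11)*(-113) = -38*(-113) = 4294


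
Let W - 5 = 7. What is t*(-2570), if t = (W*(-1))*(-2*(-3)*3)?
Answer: 555120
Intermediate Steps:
W = 12 (W = 5 + 7 = 12)
t = -216 (t = (12*(-1))*(-2*(-3)*3) = -72*3 = -12*18 = -216)
t*(-2570) = -216*(-2570) = 555120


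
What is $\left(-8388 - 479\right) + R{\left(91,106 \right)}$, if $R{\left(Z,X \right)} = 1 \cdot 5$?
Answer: $-8862$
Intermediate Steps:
$R{\left(Z,X \right)} = 5$
$\left(-8388 - 479\right) + R{\left(91,106 \right)} = \left(-8388 - 479\right) + 5 = -8867 + 5 = -8862$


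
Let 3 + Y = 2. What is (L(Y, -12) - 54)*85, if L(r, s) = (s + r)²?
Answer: 9775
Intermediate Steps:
Y = -1 (Y = -3 + 2 = -1)
L(r, s) = (r + s)²
(L(Y, -12) - 54)*85 = ((-1 - 12)² - 54)*85 = ((-13)² - 54)*85 = (169 - 54)*85 = 115*85 = 9775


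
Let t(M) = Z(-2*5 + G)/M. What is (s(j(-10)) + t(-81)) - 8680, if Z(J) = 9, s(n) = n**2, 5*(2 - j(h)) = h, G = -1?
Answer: -77977/9 ≈ -8664.1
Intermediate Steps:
j(h) = 2 - h/5
t(M) = 9/M
(s(j(-10)) + t(-81)) - 8680 = ((2 - 1/5*(-10))**2 + 9/(-81)) - 8680 = ((2 + 2)**2 + 9*(-1/81)) - 8680 = (4**2 - 1/9) - 8680 = (16 - 1/9) - 8680 = 143/9 - 8680 = -77977/9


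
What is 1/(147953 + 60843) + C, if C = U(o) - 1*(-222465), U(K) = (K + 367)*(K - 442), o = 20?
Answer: 12350492197/208796 ≈ 59151.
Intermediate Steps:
U(K) = (-442 + K)*(367 + K) (U(K) = (367 + K)*(-442 + K) = (-442 + K)*(367 + K))
C = 59151 (C = (-162214 + 20² - 75*20) - 1*(-222465) = (-162214 + 400 - 1500) + 222465 = -163314 + 222465 = 59151)
1/(147953 + 60843) + C = 1/(147953 + 60843) + 59151 = 1/208796 + 59151 = 12350492197/208796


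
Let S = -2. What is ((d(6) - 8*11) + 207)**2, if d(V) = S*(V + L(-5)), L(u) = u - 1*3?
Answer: 15129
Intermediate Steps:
L(u) = -3 + u (L(u) = u - 3 = -3 + u)
d(V) = 16 - 2*V (d(V) = -2*(V + (-3 - 5)) = -2*(V - 8) = -2*(-8 + V) = 16 - 2*V)
((d(6) - 8*11) + 207)**2 = (((16 - 2*6) - 8*11) + 207)**2 = (((16 - 12) - 88) + 207)**2 = ((4 - 88) + 207)**2 = (-84 + 207)**2 = 123**2 = 15129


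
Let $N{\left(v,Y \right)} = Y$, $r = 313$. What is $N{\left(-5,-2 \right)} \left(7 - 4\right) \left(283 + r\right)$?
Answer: $-3576$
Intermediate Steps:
$N{\left(-5,-2 \right)} \left(7 - 4\right) \left(283 + r\right) = - 2 \left(7 - 4\right) \left(283 + 313\right) = \left(-2\right) 3 \cdot 596 = \left(-6\right) 596 = -3576$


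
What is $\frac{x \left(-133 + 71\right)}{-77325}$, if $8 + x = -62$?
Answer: $- \frac{868}{15465} \approx -0.056127$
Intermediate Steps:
$x = -70$ ($x = -8 - 62 = -70$)
$\frac{x \left(-133 + 71\right)}{-77325} = \frac{\left(-70\right) \left(-133 + 71\right)}{-77325} = \left(-70\right) \left(-62\right) \left(- \frac{1}{77325}\right) = 4340 \left(- \frac{1}{77325}\right) = - \frac{868}{15465}$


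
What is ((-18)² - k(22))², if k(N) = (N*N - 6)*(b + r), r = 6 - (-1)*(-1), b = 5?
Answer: 19855936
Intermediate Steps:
r = 5 (r = 6 - 1*1 = 6 - 1 = 5)
k(N) = -60 + 10*N² (k(N) = (N*N - 6)*(5 + 5) = (N² - 6)*10 = (-6 + N²)*10 = -60 + 10*N²)
((-18)² - k(22))² = ((-18)² - (-60 + 10*22²))² = (324 - (-60 + 10*484))² = (324 - (-60 + 4840))² = (324 - 1*4780)² = (324 - 4780)² = (-4456)² = 19855936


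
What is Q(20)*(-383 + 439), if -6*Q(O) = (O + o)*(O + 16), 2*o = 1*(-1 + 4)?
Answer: -7224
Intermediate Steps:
o = 3/2 (o = (1*(-1 + 4))/2 = (1*3)/2 = (½)*3 = 3/2 ≈ 1.5000)
Q(O) = -(16 + O)*(3/2 + O)/6 (Q(O) = -(O + 3/2)*(O + 16)/6 = -(3/2 + O)*(16 + O)/6 = -(16 + O)*(3/2 + O)/6)
Q(20)*(-383 + 439) = (-4 - 35/12*20 - ⅙*20²)*(-383 + 439) = (-4 - 175/3 - ⅙*400)*56 = (-4 - 175/3 - 200/3)*56 = -129*56 = -7224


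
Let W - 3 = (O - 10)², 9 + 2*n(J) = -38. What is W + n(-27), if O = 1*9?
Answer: -39/2 ≈ -19.500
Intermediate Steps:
O = 9
n(J) = -47/2 (n(J) = -9/2 + (½)*(-38) = -9/2 - 19 = -47/2)
W = 4 (W = 3 + (9 - 10)² = 3 + (-1)² = 3 + 1 = 4)
W + n(-27) = 4 - 47/2 = -39/2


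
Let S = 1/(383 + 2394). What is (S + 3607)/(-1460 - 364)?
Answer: -104340/52763 ≈ -1.9775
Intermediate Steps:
S = 1/2777 ≈ 0.00036010
(S + 3607)/(-1460 - 364) = (1/2777 + 3607)/(-1460 - 364) = (10016640/2777)/(-1824) = (10016640/2777)*(-1/1824) = -104340/52763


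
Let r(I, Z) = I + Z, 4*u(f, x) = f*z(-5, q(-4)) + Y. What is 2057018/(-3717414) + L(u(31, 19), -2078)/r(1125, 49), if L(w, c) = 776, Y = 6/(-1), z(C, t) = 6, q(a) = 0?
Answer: 117443533/1091061009 ≈ 0.10764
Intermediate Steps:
Y = -6 (Y = 6*(-1) = -6)
u(f, x) = -3/2 + 3*f/2 (u(f, x) = (f*6 - 6)/4 = (6*f - 6)/4 = (-6 + 6*f)/4 = -3/2 + 3*f/2)
2057018/(-3717414) + L(u(31, 19), -2078)/r(1125, 49) = 2057018/(-3717414) + 776/(1125 + 49) = 2057018*(-1/3717414) + 776/1174 = -1028509/1858707 + 776*(1/1174) = -1028509/1858707 + 388/587 = 117443533/1091061009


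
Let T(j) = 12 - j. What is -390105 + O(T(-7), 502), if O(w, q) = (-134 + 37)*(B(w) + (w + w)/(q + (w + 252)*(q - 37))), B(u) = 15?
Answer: -49539000206/126517 ≈ -3.9156e+5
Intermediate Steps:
O(w, q) = -1455 - 194*w/(q + (-37 + q)*(252 + w)) (O(w, q) = (-134 + 37)*(15 + (w + w)/(q + (w + 252)*(q - 37))) = -97*(15 + (2*w)/(q + (252 + w)*(-37 + q))) = -97*(15 + (2*w)/(q + (-37 + q)*(252 + w))) = -97*(15 + 2*w/(q + (-37 + q)*(252 + w))) = -1455 - 194*w/(q + (-37 + q)*(252 + w)))
-390105 + O(T(-7), 502) = -390105 + 97*(139860 - 3795*502 + 553*(12 - 1*(-7)) - 15*502*(12 - 1*(-7)))/(-9324 - 37*(12 - 1*(-7)) + 253*502 + 502*(12 - 1*(-7))) = -390105 + 97*(139860 - 1905090 + 553*(12 + 7) - 15*502*(12 + 7))/(-9324 - 37*(12 + 7) + 127006 + 502*(12 + 7)) = -390105 + 97*(139860 - 1905090 + 553*19 - 15*502*19)/(-9324 - 37*19 + 127006 + 502*19) = -390105 + 97*(139860 - 1905090 + 10507 - 143070)/(-9324 - 703 + 127006 + 9538) = -390105 + 97*(-1897793)/126517 = -390105 + 97*(1/126517)*(-1897793) = -390105 - 184085921/126517 = -49539000206/126517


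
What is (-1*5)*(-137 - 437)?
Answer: 2870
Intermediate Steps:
(-1*5)*(-137 - 437) = -5*(-574) = 2870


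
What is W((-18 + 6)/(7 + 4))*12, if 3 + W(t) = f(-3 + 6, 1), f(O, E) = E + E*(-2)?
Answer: -48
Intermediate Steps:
f(O, E) = -E (f(O, E) = E - 2*E = -E)
W(t) = -4 (W(t) = -3 - 1*1 = -3 - 1 = -4)
W((-18 + 6)/(7 + 4))*12 = -4*12 = -48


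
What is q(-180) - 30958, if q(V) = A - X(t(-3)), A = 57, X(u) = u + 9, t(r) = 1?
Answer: -30911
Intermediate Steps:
X(u) = 9 + u
q(V) = 47 (q(V) = 57 - (9 + 1) = 57 - 1*10 = 57 - 10 = 47)
q(-180) - 30958 = 47 - 30958 = -30911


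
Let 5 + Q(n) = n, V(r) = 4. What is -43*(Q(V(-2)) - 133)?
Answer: 5762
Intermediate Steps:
Q(n) = -5 + n
-43*(Q(V(-2)) - 133) = -43*((-5 + 4) - 133) = -43*(-1 - 133) = -43*(-134) = 5762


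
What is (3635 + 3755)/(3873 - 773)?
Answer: 739/310 ≈ 2.3839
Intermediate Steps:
(3635 + 3755)/(3873 - 773) = 7390/3100 = 7390*(1/3100) = 739/310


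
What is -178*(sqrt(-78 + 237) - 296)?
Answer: 52688 - 178*sqrt(159) ≈ 50444.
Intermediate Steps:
-178*(sqrt(-78 + 237) - 296) = -178*(sqrt(159) - 296) = -178*(-296 + sqrt(159)) = 52688 - 178*sqrt(159)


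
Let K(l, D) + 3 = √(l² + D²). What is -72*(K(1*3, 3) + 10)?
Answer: -504 - 216*√2 ≈ -809.47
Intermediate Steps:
K(l, D) = -3 + √(D² + l²) (K(l, D) = -3 + √(l² + D²) = -3 + √(D² + l²))
-72*(K(1*3, 3) + 10) = -72*((-3 + √(3² + (1*3)²)) + 10) = -72*((-3 + √(9 + 3²)) + 10) = -72*((-3 + √(9 + 9)) + 10) = -72*((-3 + √18) + 10) = -72*((-3 + 3*√2) + 10) = -72*(7 + 3*√2) = -504 - 216*√2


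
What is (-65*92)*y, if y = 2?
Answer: -11960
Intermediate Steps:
(-65*92)*y = -65*92*2 = -5980*2 = -11960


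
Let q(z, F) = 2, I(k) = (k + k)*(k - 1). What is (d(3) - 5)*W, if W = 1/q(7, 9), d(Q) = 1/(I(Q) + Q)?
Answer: -37/15 ≈ -2.4667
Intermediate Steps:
I(k) = 2*k*(-1 + k) (I(k) = (2*k)*(-1 + k) = 2*k*(-1 + k))
d(Q) = 1/(Q + 2*Q*(-1 + Q)) (d(Q) = 1/(2*Q*(-1 + Q) + Q) = 1/(Q + 2*Q*(-1 + Q)))
W = ½ (W = 1/2 = ½ ≈ 0.50000)
(d(3) - 5)*W = (1/(3*(-1 + 2*3)) - 5)*(½) = (1/(3*(-1 + 6)) - 5)*(½) = ((⅓)/5 - 5)*(½) = ((⅓)*(⅕) - 5)*(½) = (1/15 - 5)*(½) = -74/15*½ = -37/15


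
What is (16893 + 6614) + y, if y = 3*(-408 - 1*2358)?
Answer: 15209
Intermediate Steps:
y = -8298 (y = 3*(-408 - 2358) = 3*(-2766) = -8298)
(16893 + 6614) + y = (16893 + 6614) - 8298 = 23507 - 8298 = 15209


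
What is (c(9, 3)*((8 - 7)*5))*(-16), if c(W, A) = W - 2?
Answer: -560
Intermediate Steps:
c(W, A) = -2 + W
(c(9, 3)*((8 - 7)*5))*(-16) = ((-2 + 9)*((8 - 7)*5))*(-16) = (7*(1*5))*(-16) = (7*5)*(-16) = 35*(-16) = -560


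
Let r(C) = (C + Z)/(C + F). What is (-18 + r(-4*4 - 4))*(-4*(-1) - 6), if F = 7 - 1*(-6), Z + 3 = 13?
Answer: 232/7 ≈ 33.143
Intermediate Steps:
Z = 10 (Z = -3 + 13 = 10)
F = 13 (F = 7 + 6 = 13)
r(C) = (10 + C)/(13 + C) (r(C) = (C + 10)/(C + 13) = (10 + C)/(13 + C))
(-18 + r(-4*4 - 4))*(-4*(-1) - 6) = (-18 + (10 + (-4*4 - 4))/(13 + (-4*4 - 4)))*(-4*(-1) - 6) = (-18 + (10 + (-16 - 4))/(13 + (-16 - 4)))*(4 - 6) = (-18 + (10 - 20)/(13 - 20))*(-2) = (-18 - 10/(-7))*(-2) = (-18 - ⅐*(-10))*(-2) = (-18 + 10/7)*(-2) = -116/7*(-2) = 232/7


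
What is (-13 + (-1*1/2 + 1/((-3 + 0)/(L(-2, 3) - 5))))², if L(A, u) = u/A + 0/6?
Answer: 1156/9 ≈ 128.44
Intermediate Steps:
L(A, u) = u/A (L(A, u) = u/A + 0*(⅙) = u/A + 0 = u/A)
(-13 + (-1*1/2 + 1/((-3 + 0)/(L(-2, 3) - 5))))² = (-13 + (-1*1/2 + 1/((-3 + 0)/(3/(-2) - 5))))² = (-13 + (-1*½ + 1/(-3/(3*(-½) - 5))))² = (-13 + (-½ + 1/(-3/(-3/2 - 5))))² = (-13 + (-½ + 1/(-3/(-13/2))))² = (-13 + (-½ + 1/(-3*(-2/13))))² = (-13 + (-½ + 1/(6/13)))² = (-13 + (-½ + 1*(13/6)))² = (-13 + (-½ + 13/6))² = (-13 + 5/3)² = (-34/3)² = 1156/9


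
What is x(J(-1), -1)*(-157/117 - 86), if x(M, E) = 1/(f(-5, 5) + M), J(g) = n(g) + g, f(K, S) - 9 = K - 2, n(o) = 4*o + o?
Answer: 10219/468 ≈ 21.835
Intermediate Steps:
n(o) = 5*o
f(K, S) = 7 + K (f(K, S) = 9 + (K - 2) = 9 + (-2 + K) = 7 + K)
J(g) = 6*g (J(g) = 5*g + g = 6*g)
x(M, E) = 1/(2 + M) (x(M, E) = 1/((7 - 5) + M) = 1/(2 + M))
x(J(-1), -1)*(-157/117 - 86) = (-157/117 - 86)/(2 + 6*(-1)) = (-157*1/117 - 86)/(2 - 6) = (-157/117 - 86)/(-4) = -¼*(-10219/117) = 10219/468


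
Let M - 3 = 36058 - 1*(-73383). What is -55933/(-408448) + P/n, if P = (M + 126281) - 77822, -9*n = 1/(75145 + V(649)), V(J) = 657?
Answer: -43999762164822659/408448 ≈ -1.0772e+11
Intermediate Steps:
M = 109444 (M = 3 + (36058 - 1*(-73383)) = 3 + (36058 + 73383) = 3 + 109441 = 109444)
n = -1/682218 (n = -1/(9*(75145 + 657)) = -1/9/75802 = -1/9*1/75802 = -1/682218 ≈ -1.4658e-6)
P = 157903 (P = (109444 + 126281) - 77822 = 235725 - 77822 = 157903)
-55933/(-408448) + P/n = -55933/(-408448) + 157903/(-1/682218) = -55933*(-1/408448) + 157903*(-682218) = 55933/408448 - 107724268854 = -43999762164822659/408448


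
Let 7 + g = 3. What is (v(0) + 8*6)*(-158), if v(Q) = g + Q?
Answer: -6952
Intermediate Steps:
g = -4 (g = -7 + 3 = -4)
v(Q) = -4 + Q
(v(0) + 8*6)*(-158) = ((-4 + 0) + 8*6)*(-158) = (-4 + 48)*(-158) = 44*(-158) = -6952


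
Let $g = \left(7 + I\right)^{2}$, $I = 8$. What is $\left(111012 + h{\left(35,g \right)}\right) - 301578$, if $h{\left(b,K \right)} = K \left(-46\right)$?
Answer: $-200916$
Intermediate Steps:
$g = 225$ ($g = \left(7 + 8\right)^{2} = 15^{2} = 225$)
$h{\left(b,K \right)} = - 46 K$
$\left(111012 + h{\left(35,g \right)}\right) - 301578 = \left(111012 - 10350\right) - 301578 = 100662 - 301578 = -200916$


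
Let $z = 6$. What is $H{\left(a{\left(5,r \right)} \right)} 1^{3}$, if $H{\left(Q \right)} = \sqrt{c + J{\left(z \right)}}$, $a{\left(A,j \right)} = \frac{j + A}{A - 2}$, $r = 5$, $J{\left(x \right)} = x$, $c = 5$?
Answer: $\sqrt{11} \approx 3.3166$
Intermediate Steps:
$a{\left(A,j \right)} = \frac{A + j}{-2 + A}$
$H{\left(Q \right)} = \sqrt{11}$ ($H{\left(Q \right)} = \sqrt{5 + 6} = \sqrt{11}$)
$H{\left(a{\left(5,r \right)} \right)} 1^{3} = \sqrt{11} \cdot 1^{3} = \sqrt{11} \cdot 1 = \sqrt{11}$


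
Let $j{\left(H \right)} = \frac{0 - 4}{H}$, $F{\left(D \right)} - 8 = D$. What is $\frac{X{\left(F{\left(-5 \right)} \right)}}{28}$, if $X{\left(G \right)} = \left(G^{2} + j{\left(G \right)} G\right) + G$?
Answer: $\frac{2}{7} \approx 0.28571$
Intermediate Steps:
$F{\left(D \right)} = 8 + D$
$j{\left(H \right)} = - \frac{4}{H}$
$X{\left(G \right)} = -4 + G + G^{2}$ ($X{\left(G \right)} = \left(G^{2} + - \frac{4}{G} G\right) + G = \left(G^{2} - 4\right) + G = \left(-4 + G^{2}\right) + G = -4 + G + G^{2}$)
$\frac{X{\left(F{\left(-5 \right)} \right)}}{28} = \frac{-4 + \left(8 - 5\right) \left(1 + \left(8 - 5\right)\right)}{28} = \frac{-4 + 3 \left(1 + 3\right)}{28} = \frac{-4 + 3 \cdot 4}{28} = \frac{-4 + 12}{28} = \frac{1}{28} \cdot 8 = \frac{2}{7}$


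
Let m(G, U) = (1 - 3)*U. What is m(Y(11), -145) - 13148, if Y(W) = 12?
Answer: -12858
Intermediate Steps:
m(G, U) = -2*U
m(Y(11), -145) - 13148 = -2*(-145) - 13148 = 290 - 13148 = -12858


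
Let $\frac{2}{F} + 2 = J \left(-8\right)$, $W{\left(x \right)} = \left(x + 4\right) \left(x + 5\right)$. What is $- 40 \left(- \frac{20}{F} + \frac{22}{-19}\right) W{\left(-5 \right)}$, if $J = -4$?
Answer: $0$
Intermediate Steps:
$W{\left(x \right)} = \left(4 + x\right) \left(5 + x\right)$
$F = \frac{1}{15}$ ($F = \frac{2}{-2 - -32} = \frac{2}{-2 + 32} = \frac{2}{30} = 2 \cdot \frac{1}{30} = \frac{1}{15} \approx 0.066667$)
$- 40 \left(- \frac{20}{F} + \frac{22}{-19}\right) W{\left(-5 \right)} = - 40 \left(- 20 \frac{1}{\frac{1}{15}} + \frac{22}{-19}\right) \left(20 + \left(-5\right)^{2} + 9 \left(-5\right)\right) = - 40 \left(\left(-20\right) 15 + 22 \left(- \frac{1}{19}\right)\right) \left(20 + 25 - 45\right) = - 40 \left(-300 - \frac{22}{19}\right) 0 = \left(-40\right) \left(- \frac{5722}{19}\right) 0 = \frac{228880}{19} \cdot 0 = 0$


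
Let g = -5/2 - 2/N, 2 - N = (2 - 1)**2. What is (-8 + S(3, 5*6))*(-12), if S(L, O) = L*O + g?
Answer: -930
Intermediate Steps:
N = 1 (N = 2 - (2 - 1)**2 = 2 - 1*1**2 = 2 - 1*1 = 2 - 1 = 1)
g = -9/2 (g = -5/2 - 2/1 = -5*1/2 - 2*1 = -5/2 - 2 = -9/2 ≈ -4.5000)
S(L, O) = -9/2 + L*O (S(L, O) = L*O - 9/2 = -9/2 + L*O)
(-8 + S(3, 5*6))*(-12) = (-8 + (-9/2 + 3*(5*6)))*(-12) = (-8 + (-9/2 + 3*30))*(-12) = (-8 + (-9/2 + 90))*(-12) = (-8 + 171/2)*(-12) = (155/2)*(-12) = -930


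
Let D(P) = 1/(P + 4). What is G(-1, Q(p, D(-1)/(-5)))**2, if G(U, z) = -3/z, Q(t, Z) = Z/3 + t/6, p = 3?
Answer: 72900/1849 ≈ 39.427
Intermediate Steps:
D(P) = 1/(4 + P)
Q(t, Z) = Z/3 + t/6 (Q(t, Z) = Z*(1/3) + t*(1/6) = Z/3 + t/6)
G(-1, Q(p, D(-1)/(-5)))**2 = (-3/((1/((4 - 1)*(-5)))/3 + (1/6)*3))**2 = (-3/((-1/5/3)/3 + 1/2))**2 = (-3/(((1/3)*(-1/5))/3 + 1/2))**2 = (-3/((1/3)*(-1/15) + 1/2))**2 = (-3/(-1/45 + 1/2))**2 = (-3/43/90)**2 = (-3*90/43)**2 = (-270/43)**2 = 72900/1849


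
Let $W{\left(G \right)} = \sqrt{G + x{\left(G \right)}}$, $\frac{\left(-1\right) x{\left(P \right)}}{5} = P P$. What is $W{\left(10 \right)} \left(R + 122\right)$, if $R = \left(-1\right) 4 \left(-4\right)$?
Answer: $966 i \sqrt{10} \approx 3054.8 i$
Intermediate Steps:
$R = 16$ ($R = \left(-4\right) \left(-4\right) = 16$)
$x{\left(P \right)} = - 5 P^{2}$ ($x{\left(P \right)} = - 5 P P = - 5 P^{2}$)
$W{\left(G \right)} = \sqrt{G - 5 G^{2}}$
$W{\left(10 \right)} \left(R + 122\right) = \sqrt{10 \left(1 - 50\right)} \left(16 + 122\right) = \sqrt{10 \left(1 - 50\right)} 138 = \sqrt{10 \left(-49\right)} 138 = \sqrt{-490} \cdot 138 = 7 i \sqrt{10} \cdot 138 = 966 i \sqrt{10}$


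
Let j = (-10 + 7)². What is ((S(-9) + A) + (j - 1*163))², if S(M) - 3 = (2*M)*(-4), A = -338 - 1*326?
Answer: 552049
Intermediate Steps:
A = -664 (A = -338 - 326 = -664)
j = 9 (j = (-3)² = 9)
S(M) = 3 - 8*M (S(M) = 3 + (2*M)*(-4) = 3 - 8*M)
((S(-9) + A) + (j - 1*163))² = (((3 - 8*(-9)) - 664) + (9 - 1*163))² = (((3 + 72) - 664) + (9 - 163))² = ((75 - 664) - 154)² = (-589 - 154)² = (-743)² = 552049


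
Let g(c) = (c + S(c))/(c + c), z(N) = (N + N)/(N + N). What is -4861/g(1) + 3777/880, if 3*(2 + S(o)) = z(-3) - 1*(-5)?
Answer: -8551583/880 ≈ -9717.7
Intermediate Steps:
z(N) = 1 (z(N) = (2*N)/((2*N)) = (2*N)*(1/(2*N)) = 1)
S(o) = 0 (S(o) = -2 + (1 - 1*(-5))/3 = -2 + (1 + 5)/3 = -2 + (1/3)*6 = -2 + 2 = 0)
g(c) = 1/2 (g(c) = (c + 0)/(c + c) = c/((2*c)) = c*(1/(2*c)) = 1/2)
-4861/g(1) + 3777/880 = -4861/1/2 + 3777/880 = -4861*2 + 3777*(1/880) = -9722 + 3777/880 = -8551583/880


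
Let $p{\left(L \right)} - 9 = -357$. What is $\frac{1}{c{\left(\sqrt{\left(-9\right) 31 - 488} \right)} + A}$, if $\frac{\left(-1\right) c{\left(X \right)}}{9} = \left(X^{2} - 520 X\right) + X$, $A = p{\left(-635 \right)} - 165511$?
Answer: $- \frac{i}{4671 \sqrt{767} + 158956 i} \approx -3.7845 \cdot 10^{-6} - 3.0799 \cdot 10^{-6} i$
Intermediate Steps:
$p{\left(L \right)} = -348$ ($p{\left(L \right)} = 9 - 357 = -348$)
$A = -165859$ ($A = -348 - 165511 = -165859$)
$c{\left(X \right)} = - 9 X^{2} + 4671 X$ ($c{\left(X \right)} = - 9 \left(\left(X^{2} - 520 X\right) + X\right) = - 9 \left(X^{2} - 519 X\right) = - 9 X^{2} + 4671 X$)
$\frac{1}{c{\left(\sqrt{\left(-9\right) 31 - 488} \right)} + A} = \frac{1}{9 \sqrt{\left(-9\right) 31 - 488} \left(519 - \sqrt{\left(-9\right) 31 - 488}\right) - 165859} = \frac{1}{9 \sqrt{-279 - 488} \left(519 - \sqrt{-279 - 488}\right) - 165859} = \frac{1}{9 \sqrt{-767} \left(519 - \sqrt{-767}\right) - 165859} = \frac{1}{9 i \sqrt{767} \left(519 - i \sqrt{767}\right) - 165859} = \frac{1}{-165859 + 9 i \sqrt{767} \left(519 - i \sqrt{767}\right)}$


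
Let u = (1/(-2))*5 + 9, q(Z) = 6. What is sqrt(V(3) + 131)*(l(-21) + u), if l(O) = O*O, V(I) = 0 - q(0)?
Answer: 4475*sqrt(5)/2 ≈ 5003.2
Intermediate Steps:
V(I) = -6 (V(I) = 0 - 1*6 = 0 - 6 = -6)
l(O) = O**2
u = 13/2 (u = (1*(-1/2))*5 + 9 = -1/2*5 + 9 = -5/2 + 9 = 13/2 ≈ 6.5000)
sqrt(V(3) + 131)*(l(-21) + u) = sqrt(-6 + 131)*((-21)**2 + 13/2) = sqrt(125)*(441 + 13/2) = (5*sqrt(5))*(895/2) = 4475*sqrt(5)/2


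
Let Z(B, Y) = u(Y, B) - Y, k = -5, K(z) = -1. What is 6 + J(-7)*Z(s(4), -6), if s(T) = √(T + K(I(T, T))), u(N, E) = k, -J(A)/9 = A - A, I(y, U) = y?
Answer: 6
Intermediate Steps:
J(A) = 0 (J(A) = -9*(A - A) = -9*0 = 0)
u(N, E) = -5
s(T) = √(-1 + T) (s(T) = √(T - 1) = √(-1 + T))
Z(B, Y) = -5 - Y
6 + J(-7)*Z(s(4), -6) = 6 + 0*(-5 - 1*(-6)) = 6 + 0*(-5 + 6) = 6 + 0*1 = 6 + 0 = 6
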